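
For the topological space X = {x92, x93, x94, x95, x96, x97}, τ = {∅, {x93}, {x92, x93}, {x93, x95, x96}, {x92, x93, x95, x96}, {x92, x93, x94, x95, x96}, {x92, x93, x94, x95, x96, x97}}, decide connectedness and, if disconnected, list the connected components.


(X, τ) is connected.

Find clopen sets (U ∈ τ with X ∖ U ∈ τ):
  U = ∅, X ∖ U = {x92, x93, x94, x95, x96, x97} — both open, so U is clopen.
  U = {x92, x93, x94, x95, x96, x97}, X ∖ U = ∅ — both open, so U is clopen.
Only trivial clopens (∅ and X) exist, so (X, τ) is connected.
Compute connected components by grouping points that agree on all clopens:
  component: {x92, x93, x94, x95, x96, x97}


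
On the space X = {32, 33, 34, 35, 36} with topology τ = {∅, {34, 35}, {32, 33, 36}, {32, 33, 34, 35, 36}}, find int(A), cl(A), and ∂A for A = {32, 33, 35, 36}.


int(A) = {32, 33, 36}, cl(A) = {32, 33, 34, 35, 36}, ∂A = {34, 35}.

Closed sets in (X, τ) are complements of opens:
  closed(X, τ) = {∅, {34, 35}, {32, 33, 36}, {32, 33, 34, 35, 36}}.
int(A) = ⋃ {U ∈ τ : U ⊆ A}. Opens contained in A: ∅, {32, 33, 36}.
Taking the union of these: int(A) = {32, 33, 36}.
cl(A) = ⋂ {C closed : A ⊆ C}. Closed sets containing A: {32, 33, 34, 35, 36}.
Intersecting these: cl(A) = {32, 33, 34, 35, 36}.
∂A = cl(A) ∖ int(A) = {32, 33, 34, 35, 36} ∖ {32, 33, 36} = {34, 35}.


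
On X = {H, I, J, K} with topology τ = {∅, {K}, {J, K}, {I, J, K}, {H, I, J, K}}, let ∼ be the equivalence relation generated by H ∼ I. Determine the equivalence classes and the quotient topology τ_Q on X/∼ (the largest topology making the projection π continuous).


X/∼ = {[H=I], [J], [K]}; |τ_Q| = 4.

Equivalence classes: [H=I], [J], [K].
Quotient map π: X → X/∼ sends H ↦ [H=I], I ↦ [H=I], J ↦ [J], K ↦ [K].
For each subset V ⊆ X/∼, compute π^{-1}(V) ⊆ X and check whether π^{-1}(V) ∈ τ. V is open in τ_Q iff π^{-1}(V) ∈ τ.
  V = {}: π^{-1}(V) = ∅ ∈ τ ✓.
  V = {[H=I]}: π^{-1}(V) = {H, I} ∉ τ ✗.
  V = {[J]}: π^{-1}(V) = {J} ∉ τ ✗.
  V = {[H=I], [J]}: π^{-1}(V) = {H, I, J} ∉ τ ✗.
  V = {[K]}: π^{-1}(V) = {K} ∈ τ ✓.
  V = {[H=I], [K]}: π^{-1}(V) = {H, I, K} ∉ τ ✗.
  V = {[J], [K]}: π^{-1}(V) = {J, K} ∈ τ ✓.
  V = {[H=I], [J], [K]}: π^{-1}(V) = {H, I, J, K} ∈ τ ✓.
Open sets in the quotient: τ_Q = {{}, {[K]}, {[J], [K]}, {[H=I], [J], [K]}} (4 elements).


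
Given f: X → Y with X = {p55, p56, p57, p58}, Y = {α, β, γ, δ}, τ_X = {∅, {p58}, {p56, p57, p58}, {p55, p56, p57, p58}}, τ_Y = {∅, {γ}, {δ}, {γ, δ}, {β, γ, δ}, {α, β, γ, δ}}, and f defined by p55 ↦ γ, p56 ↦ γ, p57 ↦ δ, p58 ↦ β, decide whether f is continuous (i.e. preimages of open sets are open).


f is NOT continuous.

Compute f^{-1}(U) for each U ∈ τ_Y:
  U = ∅: f^{-1}(U) = ∅ ∈ τ_X ✓.
  U = {γ}: f^{-1}(U) = {p55, p56} ∉ τ_X ✗.
  U = {δ}: f^{-1}(U) = {p57} ∉ τ_X ✗.
  U = {γ, δ}: f^{-1}(U) = {p55, p56, p57} ∉ τ_X ✗.
  U = {β, γ, δ}: f^{-1}(U) = {p55, p56, p57, p58} ∈ τ_X ✓.
  U = {α, β, γ, δ}: f^{-1}(U) = {p55, p56, p57, p58} ∈ τ_X ✓.
Found U = {γ} with f^{-1}(U) = {p55, p56} not in τ_X. Therefore f is NOT continuous.


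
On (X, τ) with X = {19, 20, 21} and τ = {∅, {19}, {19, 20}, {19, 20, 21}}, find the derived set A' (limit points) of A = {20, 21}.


A' = {21}

For each x ∈ X, list the open sets U ∈ τ with x ∈ U, then check whether U ∩ (A ∖ {x}) ≠ ∅ for every such U.
  x = 19: open {19} ∋ x has {19} ∩ (A ∖ {19}) = ∅, so x is NOT a limit point.
  x = 20: open {19, 20} ∋ x has {19, 20} ∩ (A ∖ {20}) = ∅, so x is NOT a limit point.
  x = 21: opens ∋ x are {19, 20, 21}; each meets A ∖ {21}, so x IS a limit point.
Collecting: A' = {21}.


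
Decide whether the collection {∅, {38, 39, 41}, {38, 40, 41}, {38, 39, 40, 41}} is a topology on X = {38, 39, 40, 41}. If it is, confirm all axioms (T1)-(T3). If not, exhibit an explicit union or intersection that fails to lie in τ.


τ is NOT a topology on X.

Axiom (T1): ∅ ∈ τ? Yes; X ∈ τ? Yes.
Axiom (T2/T3): check pairwise unions and intersections of members of τ.
Counterexample for (T3): {38, 39, 41} ∩ {38, 40, 41} = {38, 41} ∉ τ. Therefore τ is NOT a topology.


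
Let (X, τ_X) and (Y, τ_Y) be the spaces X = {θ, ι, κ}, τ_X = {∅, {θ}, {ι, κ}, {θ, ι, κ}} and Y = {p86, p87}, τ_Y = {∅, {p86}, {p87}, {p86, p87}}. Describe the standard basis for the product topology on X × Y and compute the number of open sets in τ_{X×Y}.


Basis B = {∅ × ∅, {θ} × {p86}, {θ} × {p87}, {θ} × {p86, p87}, {ι, κ} × {p86}, {ι, κ} × {p87}, {θ, ι, κ} × {p86}, {θ, ι, κ} × {p87}, {ι, κ} × {p86, p87}, {θ, ι, κ} × {p86, p87}}; |τ_{X×Y}| = 16.

Enumerate products U × V with U ∈ τ_X, V ∈ τ_Y (deduplicated):
  ∅ × ∅ = {} (∅)
  {θ} × {p86} = {(θ,p86)}
  {θ} × {p87} = {(θ,p87)}
  {θ} × {p86, p87} = {(θ,p86), (θ,p87)}
  {ι, κ} × {p86} = {(ι,p86), (κ,p86)}
  {ι, κ} × {p87} = {(ι,p87), (κ,p87)}
  {θ, ι, κ} × {p86} = {(θ,p86), (ι,p86), (κ,p86)}
  {θ, ι, κ} × {p87} = {(θ,p87), (ι,p87), (κ,p87)}
  {ι, κ} × {p86, p87} = {(ι,p86), (ι,p87), (κ,p86), (κ,p87)}
  {θ, ι, κ} × {p86, p87} = {(θ,p86), (θ,p87), (ι,p86), (ι,p87), (κ,p86), (κ,p87)}
These 10 distinct sets form the basis B.
Close under arbitrary unions to get τ_{X×Y}; counting gives |τ_{X×Y}| = 16.


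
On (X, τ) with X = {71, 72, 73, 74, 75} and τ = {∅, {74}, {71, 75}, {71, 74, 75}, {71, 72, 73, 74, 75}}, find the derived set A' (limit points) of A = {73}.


A' = {72}

For each x ∈ X, list the open sets U ∈ τ with x ∈ U, then check whether U ∩ (A ∖ {x}) ≠ ∅ for every such U.
  x = 71: open {71, 75} ∋ x has {71, 75} ∩ (A ∖ {71}) = ∅, so x is NOT a limit point.
  x = 72: opens ∋ x are {71, 72, 73, 74, 75}; each meets A ∖ {72}, so x IS a limit point.
  x = 73: open {71, 72, 73, 74, 75} ∋ x has {71, 72, 73, 74, 75} ∩ (A ∖ {73}) = ∅, so x is NOT a limit point.
  x = 74: open {74} ∋ x has {74} ∩ (A ∖ {74}) = ∅, so x is NOT a limit point.
  x = 75: open {71, 75} ∋ x has {71, 75} ∩ (A ∖ {75}) = ∅, so x is NOT a limit point.
Collecting: A' = {72}.


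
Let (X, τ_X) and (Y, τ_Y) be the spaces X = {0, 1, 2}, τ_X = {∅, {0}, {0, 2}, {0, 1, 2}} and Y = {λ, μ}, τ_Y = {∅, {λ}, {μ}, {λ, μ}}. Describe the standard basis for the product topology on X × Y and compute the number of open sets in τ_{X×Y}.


Basis B = {∅ × ∅, {0} × {λ}, {0} × {μ}, {0} × {λ, μ}, {0, 2} × {λ}, {0, 2} × {μ}, {0, 1, 2} × {λ}, {0, 1, 2} × {μ}, {0, 2} × {λ, μ}, {0, 1, 2} × {λ, μ}}; |τ_{X×Y}| = 16.

Enumerate products U × V with U ∈ τ_X, V ∈ τ_Y (deduplicated):
  ∅ × ∅ = {} (∅)
  {0} × {λ} = {(0,λ)}
  {0} × {μ} = {(0,μ)}
  {0} × {λ, μ} = {(0,λ), (0,μ)}
  {0, 2} × {λ} = {(0,λ), (2,λ)}
  {0, 2} × {μ} = {(0,μ), (2,μ)}
  {0, 1, 2} × {λ} = {(0,λ), (1,λ), (2,λ)}
  {0, 1, 2} × {μ} = {(0,μ), (1,μ), (2,μ)}
  {0, 2} × {λ, μ} = {(0,λ), (0,μ), (2,λ), (2,μ)}
  {0, 1, 2} × {λ, μ} = {(0,λ), (0,μ), (1,λ), (1,μ), (2,λ), (2,μ)}
These 10 distinct sets form the basis B.
Close under arbitrary unions to get τ_{X×Y}; counting gives |τ_{X×Y}| = 16.


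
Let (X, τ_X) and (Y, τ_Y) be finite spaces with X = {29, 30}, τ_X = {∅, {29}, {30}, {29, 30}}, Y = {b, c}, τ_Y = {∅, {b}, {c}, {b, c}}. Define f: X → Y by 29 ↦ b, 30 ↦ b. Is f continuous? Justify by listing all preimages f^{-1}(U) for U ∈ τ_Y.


f IS continuous.

Compute f^{-1}(U) for each U ∈ τ_Y:
  U = ∅: f^{-1}(U) = ∅ ∈ τ_X ✓.
  U = {b}: f^{-1}(U) = {29, 30} ∈ τ_X ✓.
  U = {c}: f^{-1}(U) = ∅ ∈ τ_X ✓.
  U = {b, c}: f^{-1}(U) = {29, 30} ∈ τ_X ✓.
Every preimage lies in τ_X, so f IS continuous.


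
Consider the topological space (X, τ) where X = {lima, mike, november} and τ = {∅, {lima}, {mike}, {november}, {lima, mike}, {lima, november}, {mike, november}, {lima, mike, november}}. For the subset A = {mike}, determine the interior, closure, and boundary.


int(A) = {mike}, cl(A) = {mike}, ∂A = ∅.

Closed sets in (X, τ) are complements of opens:
  closed(X, τ) = {∅, {lima}, {mike}, {november}, {lima, mike}, {lima, november}, {mike, november}, {lima, mike, november}}.
int(A) = ⋃ {U ∈ τ : U ⊆ A}. Opens contained in A: ∅, {mike}.
Taking the union of these: int(A) = {mike}.
cl(A) = ⋂ {C closed : A ⊆ C}. Closed sets containing A: {mike}, {lima, mike}, {mike, november}, {lima, mike, november}.
Intersecting these: cl(A) = {mike}.
∂A = cl(A) ∖ int(A) = {mike} ∖ {mike} = ∅.


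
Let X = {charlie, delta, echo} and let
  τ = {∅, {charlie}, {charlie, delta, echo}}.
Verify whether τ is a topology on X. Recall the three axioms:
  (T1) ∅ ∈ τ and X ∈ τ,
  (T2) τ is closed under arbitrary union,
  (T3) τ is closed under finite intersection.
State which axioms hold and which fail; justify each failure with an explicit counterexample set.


τ IS a topology on X.

Axiom (T1): ∅ ∈ τ? Yes; X ∈ τ? Yes.
Axiom (T2/T3): check pairwise unions and intersections of members of τ.
All pairwise intersections and unions checked — each lies in τ. Therefore τ satisfies (T1), (T2), (T3): it IS a topology on X.


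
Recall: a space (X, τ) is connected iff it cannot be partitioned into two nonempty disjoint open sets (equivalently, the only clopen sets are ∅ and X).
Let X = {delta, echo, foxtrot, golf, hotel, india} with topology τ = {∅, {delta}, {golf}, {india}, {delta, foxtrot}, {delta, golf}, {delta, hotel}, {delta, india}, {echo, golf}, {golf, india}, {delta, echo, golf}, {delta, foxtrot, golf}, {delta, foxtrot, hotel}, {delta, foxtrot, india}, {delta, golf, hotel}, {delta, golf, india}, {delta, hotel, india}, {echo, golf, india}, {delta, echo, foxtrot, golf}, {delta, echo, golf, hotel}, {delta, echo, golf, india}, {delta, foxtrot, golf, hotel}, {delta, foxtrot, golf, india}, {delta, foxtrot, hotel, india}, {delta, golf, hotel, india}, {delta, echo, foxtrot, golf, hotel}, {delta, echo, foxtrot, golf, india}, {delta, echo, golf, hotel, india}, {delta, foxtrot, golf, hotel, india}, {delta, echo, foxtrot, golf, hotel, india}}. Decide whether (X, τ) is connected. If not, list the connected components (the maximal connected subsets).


(X, τ) is disconnected; components = [{india}, {echo, golf}, {delta, foxtrot, hotel}].

Find clopen sets (U ∈ τ with X ∖ U ∈ τ):
  U = ∅, X ∖ U = {delta, echo, foxtrot, golf, hotel, india} — both open, so U is clopen.
  U = {india}, X ∖ U = {delta, echo, foxtrot, golf, hotel} — both open, so U is clopen.
  U = {echo, golf}, X ∖ U = {delta, foxtrot, hotel, india} — both open, so U is clopen.
  U = {delta, foxtrot, hotel}, X ∖ U = {echo, golf, india} — both open, so U is clopen.
  U = {echo, golf, india}, X ∖ U = {delta, foxtrot, hotel} — both open, so U is clopen.
  U = {delta, foxtrot, hotel, india}, X ∖ U = {echo, golf} — both open, so U is clopen.
  U = {delta, echo, foxtrot, golf, hotel}, X ∖ U = {india} — both open, so U is clopen.
  U = {delta, echo, foxtrot, golf, hotel, india}, X ∖ U = ∅ — both open, so U is clopen.
Nontrivial clopen(s) exist: e.g. {delta, foxtrot, hotel, india}. So (X, τ) is disconnected.
Compute connected components by grouping points that agree on all clopens:
  component: {india}
  component: {echo, golf}
  component: {delta, foxtrot, hotel}


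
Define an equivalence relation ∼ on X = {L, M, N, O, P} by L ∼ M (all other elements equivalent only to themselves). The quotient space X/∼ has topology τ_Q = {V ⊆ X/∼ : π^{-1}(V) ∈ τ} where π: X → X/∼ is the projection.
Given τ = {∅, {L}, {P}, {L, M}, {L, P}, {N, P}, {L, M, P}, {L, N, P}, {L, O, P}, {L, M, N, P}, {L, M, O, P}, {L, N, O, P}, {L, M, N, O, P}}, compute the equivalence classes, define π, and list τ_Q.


X/∼ = {[L=M], [N], [O], [P]}; |τ_Q| = 8.

Equivalence classes: [L=M], [N], [O], [P].
Quotient map π: X → X/∼ sends L ↦ [L=M], M ↦ [L=M], N ↦ [N], O ↦ [O], P ↦ [P].
For each subset V ⊆ X/∼, compute π^{-1}(V) ⊆ X and check whether π^{-1}(V) ∈ τ. V is open in τ_Q iff π^{-1}(V) ∈ τ.
  V = {}: π^{-1}(V) = ∅ ∈ τ ✓.
  V = {[L=M]}: π^{-1}(V) = {L, M} ∈ τ ✓.
  V = {[N]}: π^{-1}(V) = {N} ∉ τ ✗.
  V = {[L=M], [N]}: π^{-1}(V) = {L, M, N} ∉ τ ✗.
  V = {[O]}: π^{-1}(V) = {O} ∉ τ ✗.
  V = {[L=M], [O]}: π^{-1}(V) = {L, M, O} ∉ τ ✗.
  V = {[N], [O]}: π^{-1}(V) = {N, O} ∉ τ ✗.
  V = {[L=M], [N], [O]}: π^{-1}(V) = {L, M, N, O} ∉ τ ✗.
  V = {[P]}: π^{-1}(V) = {P} ∈ τ ✓.
  V = {[L=M], [P]}: π^{-1}(V) = {L, M, P} ∈ τ ✓.
  V = {[N], [P]}: π^{-1}(V) = {N, P} ∈ τ ✓.
  V = {[L=M], [N], [P]}: π^{-1}(V) = {L, M, N, P} ∈ τ ✓.
  V = {[O], [P]}: π^{-1}(V) = {O, P} ∉ τ ✗.
  V = {[L=M], [O], [P]}: π^{-1}(V) = {L, M, O, P} ∈ τ ✓.
  V = {[N], [O], [P]}: π^{-1}(V) = {N, O, P} ∉ τ ✗.
  V = {[L=M], [N], [O], [P]}: π^{-1}(V) = {L, M, N, O, P} ∈ τ ✓.
Open sets in the quotient: τ_Q = {{}, {[L=M]}, {[P]}, {[L=M], [P]}, {[N], [P]}, {[L=M], [N], [P]}, {[L=M], [O], [P]}, {[L=M], [N], [O], [P]}} (8 elements).


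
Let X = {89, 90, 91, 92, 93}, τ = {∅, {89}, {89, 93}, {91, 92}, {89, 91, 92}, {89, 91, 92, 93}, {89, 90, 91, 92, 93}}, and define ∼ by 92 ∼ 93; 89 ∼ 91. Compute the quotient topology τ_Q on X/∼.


X/∼ = {[89=91], [90], [92=93]}; |τ_Q| = 3.

Equivalence classes: [89=91], [90], [92=93].
Quotient map π: X → X/∼ sends 89 ↦ [89=91], 90 ↦ [90], 91 ↦ [89=91], 92 ↦ [92=93], 93 ↦ [92=93].
For each subset V ⊆ X/∼, compute π^{-1}(V) ⊆ X and check whether π^{-1}(V) ∈ τ. V is open in τ_Q iff π^{-1}(V) ∈ τ.
  V = {}: π^{-1}(V) = ∅ ∈ τ ✓.
  V = {[89=91]}: π^{-1}(V) = {89, 91} ∉ τ ✗.
  V = {[90]}: π^{-1}(V) = {90} ∉ τ ✗.
  V = {[89=91], [90]}: π^{-1}(V) = {89, 90, 91} ∉ τ ✗.
  V = {[92=93]}: π^{-1}(V) = {92, 93} ∉ τ ✗.
  V = {[89=91], [92=93]}: π^{-1}(V) = {89, 91, 92, 93} ∈ τ ✓.
  V = {[90], [92=93]}: π^{-1}(V) = {90, 92, 93} ∉ τ ✗.
  V = {[89=91], [90], [92=93]}: π^{-1}(V) = {89, 90, 91, 92, 93} ∈ τ ✓.
Open sets in the quotient: τ_Q = {{}, {[89=91], [92=93]}, {[89=91], [90], [92=93]}} (3 elements).


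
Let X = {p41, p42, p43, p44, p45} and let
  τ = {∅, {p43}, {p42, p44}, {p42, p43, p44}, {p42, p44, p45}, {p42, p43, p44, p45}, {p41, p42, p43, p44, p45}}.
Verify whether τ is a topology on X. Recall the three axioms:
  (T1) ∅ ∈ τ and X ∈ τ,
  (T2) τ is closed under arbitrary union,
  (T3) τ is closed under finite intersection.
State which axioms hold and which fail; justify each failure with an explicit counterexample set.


τ IS a topology on X.

Axiom (T1): ∅ ∈ τ? Yes; X ∈ τ? Yes.
Axiom (T2/T3): check pairwise unions and intersections of members of τ.
All pairwise intersections and unions checked — each lies in τ. Therefore τ satisfies (T1), (T2), (T3): it IS a topology on X.


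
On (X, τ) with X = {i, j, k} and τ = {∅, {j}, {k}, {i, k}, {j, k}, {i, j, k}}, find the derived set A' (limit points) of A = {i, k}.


A' = {i}

For each x ∈ X, list the open sets U ∈ τ with x ∈ U, then check whether U ∩ (A ∖ {x}) ≠ ∅ for every such U.
  x = i: opens ∋ x are {i, k}, {i, j, k}; each meets A ∖ {i}, so x IS a limit point.
  x = j: open {j} ∋ x has {j} ∩ (A ∖ {j}) = ∅, so x is NOT a limit point.
  x = k: open {k} ∋ x has {k} ∩ (A ∖ {k}) = ∅, so x is NOT a limit point.
Collecting: A' = {i}.


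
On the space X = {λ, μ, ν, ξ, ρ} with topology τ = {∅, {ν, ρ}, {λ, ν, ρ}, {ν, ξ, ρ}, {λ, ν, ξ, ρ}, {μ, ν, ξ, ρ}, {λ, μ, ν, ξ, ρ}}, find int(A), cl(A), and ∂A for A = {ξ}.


int(A) = ∅, cl(A) = {μ, ξ}, ∂A = {μ, ξ}.

Closed sets in (X, τ) are complements of opens:
  closed(X, τ) = {∅, {λ}, {μ}, {λ, μ}, {μ, ξ}, {λ, μ, ξ}, {λ, μ, ν, ξ, ρ}}.
int(A) = ⋃ {U ∈ τ : U ⊆ A}. Opens contained in A: ∅.
Taking the union of these: int(A) = ∅.
cl(A) = ⋂ {C closed : A ⊆ C}. Closed sets containing A: {μ, ξ}, {λ, μ, ξ}, {λ, μ, ν, ξ, ρ}.
Intersecting these: cl(A) = {μ, ξ}.
∂A = cl(A) ∖ int(A) = {μ, ξ} ∖ ∅ = {μ, ξ}.


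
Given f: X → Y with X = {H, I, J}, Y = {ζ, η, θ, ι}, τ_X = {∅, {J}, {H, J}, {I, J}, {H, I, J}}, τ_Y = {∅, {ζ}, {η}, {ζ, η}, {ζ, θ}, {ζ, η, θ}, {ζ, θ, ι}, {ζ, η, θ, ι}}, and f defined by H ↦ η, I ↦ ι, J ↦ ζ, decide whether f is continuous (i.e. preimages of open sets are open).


f is NOT continuous.

Compute f^{-1}(U) for each U ∈ τ_Y:
  U = ∅: f^{-1}(U) = ∅ ∈ τ_X ✓.
  U = {ζ}: f^{-1}(U) = {J} ∈ τ_X ✓.
  U = {η}: f^{-1}(U) = {H} ∉ τ_X ✗.
  U = {ζ, η}: f^{-1}(U) = {H, J} ∈ τ_X ✓.
  U = {ζ, θ}: f^{-1}(U) = {J} ∈ τ_X ✓.
  U = {ζ, η, θ}: f^{-1}(U) = {H, J} ∈ τ_X ✓.
  U = {ζ, θ, ι}: f^{-1}(U) = {I, J} ∈ τ_X ✓.
  U = {ζ, η, θ, ι}: f^{-1}(U) = {H, I, J} ∈ τ_X ✓.
Found U = {η} with f^{-1}(U) = {H} not in τ_X. Therefore f is NOT continuous.


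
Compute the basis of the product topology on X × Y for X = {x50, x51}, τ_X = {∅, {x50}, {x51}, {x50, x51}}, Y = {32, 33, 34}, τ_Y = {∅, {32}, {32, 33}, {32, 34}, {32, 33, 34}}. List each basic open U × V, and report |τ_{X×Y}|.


Basis B = {∅ × ∅, {x50} × {32}, {x51} × {32}, {x50} × {32, 33}, {x50} × {32, 34}, {x50, x51} × {32}, {x51} × {32, 33}, {x51} × {32, 34}, {x50} × {32, 33, 34}, {x51} × {32, 33, 34}, {x50, x51} × {32, 33}, {x50, x51} × {32, 34}, {x50, x51} × {32, 33, 34}}; |τ_{X×Y}| = 25.

Enumerate products U × V with U ∈ τ_X, V ∈ τ_Y (deduplicated):
  ∅ × ∅ = {} (∅)
  {x50} × {32} = {(x50,32)}
  {x51} × {32} = {(x51,32)}
  {x50} × {32, 33} = {(x50,32), (x50,33)}
  {x50} × {32, 34} = {(x50,32), (x50,34)}
  {x50, x51} × {32} = {(x50,32), (x51,32)}
  {x51} × {32, 33} = {(x51,32), (x51,33)}
  {x51} × {32, 34} = {(x51,32), (x51,34)}
  {x50} × {32, 33, 34} = {(x50,32), (x50,33), (x50,34)}
  {x51} × {32, 33, 34} = {(x51,32), (x51,33), (x51,34)}
  {x50, x51} × {32, 33} = {(x50,32), (x50,33), (x51,32), (x51,33)}
  {x50, x51} × {32, 34} = {(x50,32), (x50,34), (x51,32), (x51,34)}
  {x50, x51} × {32, 33, 34} = {(x50,32), (x50,33), (x50,34), (x51,32), (x51,33), (x51,34)}
These 13 distinct sets form the basis B.
Close under arbitrary unions to get τ_{X×Y}; counting gives |τ_{X×Y}| = 25.


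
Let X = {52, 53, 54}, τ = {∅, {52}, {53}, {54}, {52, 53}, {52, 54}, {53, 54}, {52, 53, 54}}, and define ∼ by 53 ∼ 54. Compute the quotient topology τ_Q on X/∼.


X/∼ = {[52], [53=54]}; |τ_Q| = 4.

Equivalence classes: [52], [53=54].
Quotient map π: X → X/∼ sends 52 ↦ [52], 53 ↦ [53=54], 54 ↦ [53=54].
For each subset V ⊆ X/∼, compute π^{-1}(V) ⊆ X and check whether π^{-1}(V) ∈ τ. V is open in τ_Q iff π^{-1}(V) ∈ τ.
  V = {}: π^{-1}(V) = ∅ ∈ τ ✓.
  V = {[52]}: π^{-1}(V) = {52} ∈ τ ✓.
  V = {[53=54]}: π^{-1}(V) = {53, 54} ∈ τ ✓.
  V = {[52], [53=54]}: π^{-1}(V) = {52, 53, 54} ∈ τ ✓.
Open sets in the quotient: τ_Q = {{}, {[52]}, {[53=54]}, {[52], [53=54]}} (4 elements).


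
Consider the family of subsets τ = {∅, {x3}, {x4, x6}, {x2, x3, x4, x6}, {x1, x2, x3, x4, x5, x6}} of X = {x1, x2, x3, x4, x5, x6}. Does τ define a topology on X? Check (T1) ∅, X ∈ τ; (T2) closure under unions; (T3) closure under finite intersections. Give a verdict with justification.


τ is NOT a topology on X.

Axiom (T1): ∅ ∈ τ? Yes; X ∈ τ? Yes.
Axiom (T2/T3): check pairwise unions and intersections of members of τ.
Counterexample for (T2): {x3} ∪ {x4, x6} = {x3, x4, x6} ∉ τ. Therefore τ is NOT a topology.


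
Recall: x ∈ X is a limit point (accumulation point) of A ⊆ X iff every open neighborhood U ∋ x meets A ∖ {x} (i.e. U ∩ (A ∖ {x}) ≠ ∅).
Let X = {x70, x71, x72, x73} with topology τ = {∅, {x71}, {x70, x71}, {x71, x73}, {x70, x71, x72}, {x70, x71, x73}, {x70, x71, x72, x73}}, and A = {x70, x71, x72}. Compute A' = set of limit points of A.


A' = {x70, x72, x73}

For each x ∈ X, list the open sets U ∈ τ with x ∈ U, then check whether U ∩ (A ∖ {x}) ≠ ∅ for every such U.
  x = x70: opens ∋ x are {x70, x71}, {x70, x71, x72}, {x70, x71, x73}, {x70, x71, x72, x73}; each meets A ∖ {x70}, so x IS a limit point.
  x = x71: open {x71} ∋ x has {x71} ∩ (A ∖ {x71}) = ∅, so x is NOT a limit point.
  x = x72: opens ∋ x are {x70, x71, x72}, {x70, x71, x72, x73}; each meets A ∖ {x72}, so x IS a limit point.
  x = x73: opens ∋ x are {x71, x73}, {x70, x71, x73}, {x70, x71, x72, x73}; each meets A ∖ {x73}, so x IS a limit point.
Collecting: A' = {x70, x72, x73}.


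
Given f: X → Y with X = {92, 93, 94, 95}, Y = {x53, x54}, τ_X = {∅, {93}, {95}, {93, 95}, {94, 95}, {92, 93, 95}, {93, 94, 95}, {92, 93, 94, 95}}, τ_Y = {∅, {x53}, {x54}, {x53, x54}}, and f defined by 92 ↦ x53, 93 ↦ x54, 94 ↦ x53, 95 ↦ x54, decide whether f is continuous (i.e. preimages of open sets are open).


f is NOT continuous.

Compute f^{-1}(U) for each U ∈ τ_Y:
  U = ∅: f^{-1}(U) = ∅ ∈ τ_X ✓.
  U = {x53}: f^{-1}(U) = {92, 94} ∉ τ_X ✗.
  U = {x54}: f^{-1}(U) = {93, 95} ∈ τ_X ✓.
  U = {x53, x54}: f^{-1}(U) = {92, 93, 94, 95} ∈ τ_X ✓.
Found U = {x53} with f^{-1}(U) = {92, 94} not in τ_X. Therefore f is NOT continuous.


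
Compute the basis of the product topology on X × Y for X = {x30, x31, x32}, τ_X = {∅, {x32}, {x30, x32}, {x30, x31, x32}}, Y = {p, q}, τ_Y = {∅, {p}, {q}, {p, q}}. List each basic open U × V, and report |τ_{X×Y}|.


Basis B = {∅ × ∅, {x32} × {p}, {x32} × {q}, {x30, x32} × {p}, {x30, x32} × {q}, {x32} × {p, q}, {x30, x31, x32} × {p}, {x30, x31, x32} × {q}, {x30, x32} × {p, q}, {x30, x31, x32} × {p, q}}; |τ_{X×Y}| = 16.

Enumerate products U × V with U ∈ τ_X, V ∈ τ_Y (deduplicated):
  ∅ × ∅ = {} (∅)
  {x32} × {p} = {(x32,p)}
  {x32} × {q} = {(x32,q)}
  {x30, x32} × {p} = {(x30,p), (x32,p)}
  {x30, x32} × {q} = {(x30,q), (x32,q)}
  {x32} × {p, q} = {(x32,p), (x32,q)}
  {x30, x31, x32} × {p} = {(x30,p), (x31,p), (x32,p)}
  {x30, x31, x32} × {q} = {(x30,q), (x31,q), (x32,q)}
  {x30, x32} × {p, q} = {(x30,p), (x30,q), (x32,p), (x32,q)}
  {x30, x31, x32} × {p, q} = {(x30,p), (x30,q), (x31,p), (x31,q), (x32,p), (x32,q)}
These 10 distinct sets form the basis B.
Close under arbitrary unions to get τ_{X×Y}; counting gives |τ_{X×Y}| = 16.


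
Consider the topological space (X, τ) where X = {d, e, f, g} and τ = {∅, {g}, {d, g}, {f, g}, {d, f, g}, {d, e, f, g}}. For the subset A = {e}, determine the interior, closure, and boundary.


int(A) = ∅, cl(A) = {e}, ∂A = {e}.

Closed sets in (X, τ) are complements of opens:
  closed(X, τ) = {∅, {e}, {d, e}, {e, f}, {d, e, f}, {d, e, f, g}}.
int(A) = ⋃ {U ∈ τ : U ⊆ A}. Opens contained in A: ∅.
Taking the union of these: int(A) = ∅.
cl(A) = ⋂ {C closed : A ⊆ C}. Closed sets containing A: {e}, {d, e}, {e, f}, {d, e, f}, {d, e, f, g}.
Intersecting these: cl(A) = {e}.
∂A = cl(A) ∖ int(A) = {e} ∖ ∅ = {e}.


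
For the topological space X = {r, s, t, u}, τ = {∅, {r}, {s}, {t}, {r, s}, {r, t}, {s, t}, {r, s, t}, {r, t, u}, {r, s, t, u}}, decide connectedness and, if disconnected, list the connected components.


(X, τ) is disconnected; components = [{s}, {r, t, u}].

Find clopen sets (U ∈ τ with X ∖ U ∈ τ):
  U = ∅, X ∖ U = {r, s, t, u} — both open, so U is clopen.
  U = {s}, X ∖ U = {r, t, u} — both open, so U is clopen.
  U = {r, t, u}, X ∖ U = {s} — both open, so U is clopen.
  U = {r, s, t, u}, X ∖ U = ∅ — both open, so U is clopen.
Nontrivial clopen(s) exist: e.g. {s}. So (X, τ) is disconnected.
Compute connected components by grouping points that agree on all clopens:
  component: {s}
  component: {r, t, u}


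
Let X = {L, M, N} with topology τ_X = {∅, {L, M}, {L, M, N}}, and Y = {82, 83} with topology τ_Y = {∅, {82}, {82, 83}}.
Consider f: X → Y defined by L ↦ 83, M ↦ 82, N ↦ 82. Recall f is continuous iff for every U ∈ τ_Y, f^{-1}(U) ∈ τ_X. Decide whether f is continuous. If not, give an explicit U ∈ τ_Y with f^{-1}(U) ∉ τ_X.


f is NOT continuous.

Compute f^{-1}(U) for each U ∈ τ_Y:
  U = ∅: f^{-1}(U) = ∅ ∈ τ_X ✓.
  U = {82}: f^{-1}(U) = {M, N} ∉ τ_X ✗.
  U = {82, 83}: f^{-1}(U) = {L, M, N} ∈ τ_X ✓.
Found U = {82} with f^{-1}(U) = {M, N} not in τ_X. Therefore f is NOT continuous.


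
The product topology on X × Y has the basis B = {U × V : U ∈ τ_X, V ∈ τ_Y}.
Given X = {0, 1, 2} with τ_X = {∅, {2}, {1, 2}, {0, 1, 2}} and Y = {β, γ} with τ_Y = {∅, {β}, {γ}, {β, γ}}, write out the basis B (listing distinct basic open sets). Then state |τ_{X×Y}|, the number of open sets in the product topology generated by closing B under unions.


Basis B = {∅ × ∅, {2} × {β}, {2} × {γ}, {1, 2} × {β}, {1, 2} × {γ}, {2} × {β, γ}, {0, 1, 2} × {β}, {0, 1, 2} × {γ}, {1, 2} × {β, γ}, {0, 1, 2} × {β, γ}}; |τ_{X×Y}| = 16.

Enumerate products U × V with U ∈ τ_X, V ∈ τ_Y (deduplicated):
  ∅ × ∅ = {} (∅)
  {2} × {β} = {(2,β)}
  {2} × {γ} = {(2,γ)}
  {1, 2} × {β} = {(1,β), (2,β)}
  {1, 2} × {γ} = {(1,γ), (2,γ)}
  {2} × {β, γ} = {(2,β), (2,γ)}
  {0, 1, 2} × {β} = {(0,β), (1,β), (2,β)}
  {0, 1, 2} × {γ} = {(0,γ), (1,γ), (2,γ)}
  {1, 2} × {β, γ} = {(1,β), (1,γ), (2,β), (2,γ)}
  {0, 1, 2} × {β, γ} = {(0,β), (0,γ), (1,β), (1,γ), (2,β), (2,γ)}
These 10 distinct sets form the basis B.
Close under arbitrary unions to get τ_{X×Y}; counting gives |τ_{X×Y}| = 16.


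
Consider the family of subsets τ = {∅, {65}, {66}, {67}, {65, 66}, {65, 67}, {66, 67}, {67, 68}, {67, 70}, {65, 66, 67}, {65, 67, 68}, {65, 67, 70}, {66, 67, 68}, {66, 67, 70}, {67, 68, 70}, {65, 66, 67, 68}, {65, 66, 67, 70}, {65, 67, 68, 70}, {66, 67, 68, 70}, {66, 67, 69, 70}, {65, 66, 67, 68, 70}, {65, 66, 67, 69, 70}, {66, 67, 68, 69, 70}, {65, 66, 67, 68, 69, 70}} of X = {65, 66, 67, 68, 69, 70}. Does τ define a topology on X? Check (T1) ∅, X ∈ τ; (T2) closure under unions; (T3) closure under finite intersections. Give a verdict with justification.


τ IS a topology on X.

Axiom (T1): ∅ ∈ τ? Yes; X ∈ τ? Yes.
Axiom (T2/T3): check pairwise unions and intersections of members of τ.
All pairwise intersections and unions checked — each lies in τ. Therefore τ satisfies (T1), (T2), (T3): it IS a topology on X.


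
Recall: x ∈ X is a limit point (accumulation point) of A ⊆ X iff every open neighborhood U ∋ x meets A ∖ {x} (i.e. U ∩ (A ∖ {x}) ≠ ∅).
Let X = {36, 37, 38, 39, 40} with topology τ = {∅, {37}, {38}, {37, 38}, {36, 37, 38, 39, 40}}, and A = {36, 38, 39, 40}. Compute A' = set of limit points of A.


A' = {36, 39, 40}

For each x ∈ X, list the open sets U ∈ τ with x ∈ U, then check whether U ∩ (A ∖ {x}) ≠ ∅ for every such U.
  x = 36: opens ∋ x are {36, 37, 38, 39, 40}; each meets A ∖ {36}, so x IS a limit point.
  x = 37: open {37} ∋ x has {37} ∩ (A ∖ {37}) = ∅, so x is NOT a limit point.
  x = 38: open {38} ∋ x has {38} ∩ (A ∖ {38}) = ∅, so x is NOT a limit point.
  x = 39: opens ∋ x are {36, 37, 38, 39, 40}; each meets A ∖ {39}, so x IS a limit point.
  x = 40: opens ∋ x are {36, 37, 38, 39, 40}; each meets A ∖ {40}, so x IS a limit point.
Collecting: A' = {36, 39, 40}.


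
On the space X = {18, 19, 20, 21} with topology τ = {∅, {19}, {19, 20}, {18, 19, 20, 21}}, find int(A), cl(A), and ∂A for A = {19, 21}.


int(A) = {19}, cl(A) = {18, 19, 20, 21}, ∂A = {18, 20, 21}.

Closed sets in (X, τ) are complements of opens:
  closed(X, τ) = {∅, {18, 21}, {18, 20, 21}, {18, 19, 20, 21}}.
int(A) = ⋃ {U ∈ τ : U ⊆ A}. Opens contained in A: ∅, {19}.
Taking the union of these: int(A) = {19}.
cl(A) = ⋂ {C closed : A ⊆ C}. Closed sets containing A: {18, 19, 20, 21}.
Intersecting these: cl(A) = {18, 19, 20, 21}.
∂A = cl(A) ∖ int(A) = {18, 19, 20, 21} ∖ {19} = {18, 20, 21}.


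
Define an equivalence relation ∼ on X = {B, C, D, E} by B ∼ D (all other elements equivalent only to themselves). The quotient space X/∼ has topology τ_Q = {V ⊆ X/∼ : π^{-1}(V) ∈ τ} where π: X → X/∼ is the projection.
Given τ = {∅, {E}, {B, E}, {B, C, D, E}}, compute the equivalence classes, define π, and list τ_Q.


X/∼ = {[B=D], [C], [E]}; |τ_Q| = 3.

Equivalence classes: [B=D], [C], [E].
Quotient map π: X → X/∼ sends B ↦ [B=D], C ↦ [C], D ↦ [B=D], E ↦ [E].
For each subset V ⊆ X/∼, compute π^{-1}(V) ⊆ X and check whether π^{-1}(V) ∈ τ. V is open in τ_Q iff π^{-1}(V) ∈ τ.
  V = {}: π^{-1}(V) = ∅ ∈ τ ✓.
  V = {[B=D]}: π^{-1}(V) = {B, D} ∉ τ ✗.
  V = {[C]}: π^{-1}(V) = {C} ∉ τ ✗.
  V = {[B=D], [C]}: π^{-1}(V) = {B, C, D} ∉ τ ✗.
  V = {[E]}: π^{-1}(V) = {E} ∈ τ ✓.
  V = {[B=D], [E]}: π^{-1}(V) = {B, D, E} ∉ τ ✗.
  V = {[C], [E]}: π^{-1}(V) = {C, E} ∉ τ ✗.
  V = {[B=D], [C], [E]}: π^{-1}(V) = {B, C, D, E} ∈ τ ✓.
Open sets in the quotient: τ_Q = {{}, {[E]}, {[B=D], [C], [E]}} (3 elements).


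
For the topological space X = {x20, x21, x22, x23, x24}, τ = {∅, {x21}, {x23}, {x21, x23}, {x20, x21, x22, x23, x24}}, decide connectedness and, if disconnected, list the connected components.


(X, τ) is connected.

Find clopen sets (U ∈ τ with X ∖ U ∈ τ):
  U = ∅, X ∖ U = {x20, x21, x22, x23, x24} — both open, so U is clopen.
  U = {x20, x21, x22, x23, x24}, X ∖ U = ∅ — both open, so U is clopen.
Only trivial clopens (∅ and X) exist, so (X, τ) is connected.
Compute connected components by grouping points that agree on all clopens:
  component: {x20, x21, x22, x23, x24}


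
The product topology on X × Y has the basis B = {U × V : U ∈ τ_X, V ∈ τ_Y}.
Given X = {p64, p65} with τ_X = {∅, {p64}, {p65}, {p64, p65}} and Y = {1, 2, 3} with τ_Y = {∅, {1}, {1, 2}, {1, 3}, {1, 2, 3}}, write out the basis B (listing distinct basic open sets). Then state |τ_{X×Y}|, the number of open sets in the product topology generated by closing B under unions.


Basis B = {∅ × ∅, {p64} × {1}, {p65} × {1}, {p64} × {1, 2}, {p64} × {1, 3}, {p64, p65} × {1}, {p65} × {1, 2}, {p65} × {1, 3}, {p64} × {1, 2, 3}, {p65} × {1, 2, 3}, {p64, p65} × {1, 2}, {p64, p65} × {1, 3}, {p64, p65} × {1, 2, 3}}; |τ_{X×Y}| = 25.

Enumerate products U × V with U ∈ τ_X, V ∈ τ_Y (deduplicated):
  ∅ × ∅ = {} (∅)
  {p64} × {1} = {(p64,1)}
  {p65} × {1} = {(p65,1)}
  {p64} × {1, 2} = {(p64,1), (p64,2)}
  {p64} × {1, 3} = {(p64,1), (p64,3)}
  {p64, p65} × {1} = {(p64,1), (p65,1)}
  {p65} × {1, 2} = {(p65,1), (p65,2)}
  {p65} × {1, 3} = {(p65,1), (p65,3)}
  {p64} × {1, 2, 3} = {(p64,1), (p64,2), (p64,3)}
  {p65} × {1, 2, 3} = {(p65,1), (p65,2), (p65,3)}
  {p64, p65} × {1, 2} = {(p64,1), (p64,2), (p65,1), (p65,2)}
  {p64, p65} × {1, 3} = {(p64,1), (p64,3), (p65,1), (p65,3)}
  {p64, p65} × {1, 2, 3} = {(p64,1), (p64,2), (p64,3), (p65,1), (p65,2), (p65,3)}
These 13 distinct sets form the basis B.
Close under arbitrary unions to get τ_{X×Y}; counting gives |τ_{X×Y}| = 25.


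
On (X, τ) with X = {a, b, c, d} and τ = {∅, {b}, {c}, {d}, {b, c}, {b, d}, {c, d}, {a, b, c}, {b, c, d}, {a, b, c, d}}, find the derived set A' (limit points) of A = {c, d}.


A' = {a}

For each x ∈ X, list the open sets U ∈ τ with x ∈ U, then check whether U ∩ (A ∖ {x}) ≠ ∅ for every such U.
  x = a: opens ∋ x are {a, b, c}, {a, b, c, d}; each meets A ∖ {a}, so x IS a limit point.
  x = b: open {b} ∋ x has {b} ∩ (A ∖ {b}) = ∅, so x is NOT a limit point.
  x = c: open {c} ∋ x has {c} ∩ (A ∖ {c}) = ∅, so x is NOT a limit point.
  x = d: open {d} ∋ x has {d} ∩ (A ∖ {d}) = ∅, so x is NOT a limit point.
Collecting: A' = {a}.


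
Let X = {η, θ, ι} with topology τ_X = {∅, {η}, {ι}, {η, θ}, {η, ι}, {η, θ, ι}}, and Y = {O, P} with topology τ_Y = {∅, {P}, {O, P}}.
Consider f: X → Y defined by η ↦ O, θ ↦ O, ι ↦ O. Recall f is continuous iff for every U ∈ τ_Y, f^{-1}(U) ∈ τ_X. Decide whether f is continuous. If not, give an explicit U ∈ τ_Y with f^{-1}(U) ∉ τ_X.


f IS continuous.

Compute f^{-1}(U) for each U ∈ τ_Y:
  U = ∅: f^{-1}(U) = ∅ ∈ τ_X ✓.
  U = {P}: f^{-1}(U) = ∅ ∈ τ_X ✓.
  U = {O, P}: f^{-1}(U) = {η, θ, ι} ∈ τ_X ✓.
Every preimage lies in τ_X, so f IS continuous.


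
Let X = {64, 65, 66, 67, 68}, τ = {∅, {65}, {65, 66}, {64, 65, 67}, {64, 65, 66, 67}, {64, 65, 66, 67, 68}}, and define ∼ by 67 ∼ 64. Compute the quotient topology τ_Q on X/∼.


X/∼ = {[64=67], [65], [66], [68]}; |τ_Q| = 6.

Equivalence classes: [64=67], [65], [66], [68].
Quotient map π: X → X/∼ sends 64 ↦ [64=67], 65 ↦ [65], 66 ↦ [66], 67 ↦ [64=67], 68 ↦ [68].
For each subset V ⊆ X/∼, compute π^{-1}(V) ⊆ X and check whether π^{-1}(V) ∈ τ. V is open in τ_Q iff π^{-1}(V) ∈ τ.
  V = {}: π^{-1}(V) = ∅ ∈ τ ✓.
  V = {[64=67]}: π^{-1}(V) = {64, 67} ∉ τ ✗.
  V = {[65]}: π^{-1}(V) = {65} ∈ τ ✓.
  V = {[64=67], [65]}: π^{-1}(V) = {64, 65, 67} ∈ τ ✓.
  V = {[66]}: π^{-1}(V) = {66} ∉ τ ✗.
  V = {[64=67], [66]}: π^{-1}(V) = {64, 66, 67} ∉ τ ✗.
  V = {[65], [66]}: π^{-1}(V) = {65, 66} ∈ τ ✓.
  V = {[64=67], [65], [66]}: π^{-1}(V) = {64, 65, 66, 67} ∈ τ ✓.
  V = {[68]}: π^{-1}(V) = {68} ∉ τ ✗.
  V = {[64=67], [68]}: π^{-1}(V) = {64, 67, 68} ∉ τ ✗.
  V = {[65], [68]}: π^{-1}(V) = {65, 68} ∉ τ ✗.
  V = {[64=67], [65], [68]}: π^{-1}(V) = {64, 65, 67, 68} ∉ τ ✗.
  V = {[66], [68]}: π^{-1}(V) = {66, 68} ∉ τ ✗.
  V = {[64=67], [66], [68]}: π^{-1}(V) = {64, 66, 67, 68} ∉ τ ✗.
  V = {[65], [66], [68]}: π^{-1}(V) = {65, 66, 68} ∉ τ ✗.
  V = {[64=67], [65], [66], [68]}: π^{-1}(V) = {64, 65, 66, 67, 68} ∈ τ ✓.
Open sets in the quotient: τ_Q = {{}, {[65]}, {[64=67], [65]}, {[65], [66]}, {[64=67], [65], [66]}, {[64=67], [65], [66], [68]}} (6 elements).


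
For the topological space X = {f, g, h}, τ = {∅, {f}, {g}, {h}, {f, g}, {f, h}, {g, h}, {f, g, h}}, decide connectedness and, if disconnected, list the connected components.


(X, τ) is disconnected; components = [{f}, {g}, {h}].

Find clopen sets (U ∈ τ with X ∖ U ∈ τ):
  U = ∅, X ∖ U = {f, g, h} — both open, so U is clopen.
  U = {f}, X ∖ U = {g, h} — both open, so U is clopen.
  U = {g}, X ∖ U = {f, h} — both open, so U is clopen.
  U = {h}, X ∖ U = {f, g} — both open, so U is clopen.
  U = {f, g}, X ∖ U = {h} — both open, so U is clopen.
  U = {f, h}, X ∖ U = {g} — both open, so U is clopen.
  U = {g, h}, X ∖ U = {f} — both open, so U is clopen.
  U = {f, g, h}, X ∖ U = ∅ — both open, so U is clopen.
Nontrivial clopen(s) exist: e.g. {f}. So (X, τ) is disconnected.
Compute connected components by grouping points that agree on all clopens:
  component: {f}
  component: {g}
  component: {h}


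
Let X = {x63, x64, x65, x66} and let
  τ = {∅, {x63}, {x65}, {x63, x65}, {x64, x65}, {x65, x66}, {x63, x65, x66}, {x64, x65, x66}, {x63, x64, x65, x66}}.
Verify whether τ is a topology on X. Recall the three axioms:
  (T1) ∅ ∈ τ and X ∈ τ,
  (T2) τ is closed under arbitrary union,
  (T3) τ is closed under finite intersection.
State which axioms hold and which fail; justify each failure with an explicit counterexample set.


τ is NOT a topology on X.

Axiom (T1): ∅ ∈ τ? Yes; X ∈ τ? Yes.
Axiom (T2/T3): check pairwise unions and intersections of members of τ.
Counterexample for (T2): {x63} ∪ {x64, x65} = {x63, x64, x65} ∉ τ. Therefore τ is NOT a topology.


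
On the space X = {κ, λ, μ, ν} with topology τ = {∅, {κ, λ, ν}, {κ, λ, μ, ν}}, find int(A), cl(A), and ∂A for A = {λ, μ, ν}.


int(A) = ∅, cl(A) = {κ, λ, μ, ν}, ∂A = {κ, λ, μ, ν}.

Closed sets in (X, τ) are complements of opens:
  closed(X, τ) = {∅, {μ}, {κ, λ, μ, ν}}.
int(A) = ⋃ {U ∈ τ : U ⊆ A}. Opens contained in A: ∅.
Taking the union of these: int(A) = ∅.
cl(A) = ⋂ {C closed : A ⊆ C}. Closed sets containing A: {κ, λ, μ, ν}.
Intersecting these: cl(A) = {κ, λ, μ, ν}.
∂A = cl(A) ∖ int(A) = {κ, λ, μ, ν} ∖ ∅ = {κ, λ, μ, ν}.


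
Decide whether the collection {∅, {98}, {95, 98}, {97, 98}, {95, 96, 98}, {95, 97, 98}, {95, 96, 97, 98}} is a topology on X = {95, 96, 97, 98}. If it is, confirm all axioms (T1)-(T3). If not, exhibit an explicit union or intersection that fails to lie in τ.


τ IS a topology on X.

Axiom (T1): ∅ ∈ τ? Yes; X ∈ τ? Yes.
Axiom (T2/T3): check pairwise unions and intersections of members of τ.
All pairwise intersections and unions checked — each lies in τ. Therefore τ satisfies (T1), (T2), (T3): it IS a topology on X.


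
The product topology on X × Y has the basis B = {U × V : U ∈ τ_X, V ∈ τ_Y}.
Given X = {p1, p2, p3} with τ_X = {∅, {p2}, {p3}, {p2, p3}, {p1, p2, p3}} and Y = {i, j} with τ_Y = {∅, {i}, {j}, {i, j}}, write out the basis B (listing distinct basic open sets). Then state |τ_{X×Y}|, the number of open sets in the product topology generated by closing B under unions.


Basis B = {∅ × ∅, {p2} × {i}, {p2} × {j}, {p3} × {i}, {p3} × {j}, {p2} × {i, j}, {p2, p3} × {i}, {p2, p3} × {j}, {p3} × {i, j}, {p1, p2, p3} × {i}, {p1, p2, p3} × {j}, {p2, p3} × {i, j}, {p1, p2, p3} × {i, j}}; |τ_{X×Y}| = 25.

Enumerate products U × V with U ∈ τ_X, V ∈ τ_Y (deduplicated):
  ∅ × ∅ = {} (∅)
  {p2} × {i} = {(p2,i)}
  {p2} × {j} = {(p2,j)}
  {p3} × {i} = {(p3,i)}
  {p3} × {j} = {(p3,j)}
  {p2} × {i, j} = {(p2,i), (p2,j)}
  {p2, p3} × {i} = {(p2,i), (p3,i)}
  {p2, p3} × {j} = {(p2,j), (p3,j)}
  {p3} × {i, j} = {(p3,i), (p3,j)}
  {p1, p2, p3} × {i} = {(p1,i), (p2,i), (p3,i)}
  {p1, p2, p3} × {j} = {(p1,j), (p2,j), (p3,j)}
  {p2, p3} × {i, j} = {(p2,i), (p2,j), (p3,i), (p3,j)}
  {p1, p2, p3} × {i, j} = {(p1,i), (p1,j), (p2,i), (p2,j), (p3,i), (p3,j)}
These 13 distinct sets form the basis B.
Close under arbitrary unions to get τ_{X×Y}; counting gives |τ_{X×Y}| = 25.


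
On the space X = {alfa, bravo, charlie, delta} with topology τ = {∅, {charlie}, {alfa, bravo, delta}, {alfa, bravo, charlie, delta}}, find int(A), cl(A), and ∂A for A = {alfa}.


int(A) = ∅, cl(A) = {alfa, bravo, delta}, ∂A = {alfa, bravo, delta}.

Closed sets in (X, τ) are complements of opens:
  closed(X, τ) = {∅, {charlie}, {alfa, bravo, delta}, {alfa, bravo, charlie, delta}}.
int(A) = ⋃ {U ∈ τ : U ⊆ A}. Opens contained in A: ∅.
Taking the union of these: int(A) = ∅.
cl(A) = ⋂ {C closed : A ⊆ C}. Closed sets containing A: {alfa, bravo, delta}, {alfa, bravo, charlie, delta}.
Intersecting these: cl(A) = {alfa, bravo, delta}.
∂A = cl(A) ∖ int(A) = {alfa, bravo, delta} ∖ ∅ = {alfa, bravo, delta}.


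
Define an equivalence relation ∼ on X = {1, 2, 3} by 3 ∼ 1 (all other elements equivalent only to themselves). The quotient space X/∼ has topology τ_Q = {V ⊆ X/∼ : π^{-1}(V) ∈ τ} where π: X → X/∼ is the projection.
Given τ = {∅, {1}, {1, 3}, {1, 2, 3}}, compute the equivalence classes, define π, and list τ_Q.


X/∼ = {[1=3], [2]}; |τ_Q| = 3.

Equivalence classes: [1=3], [2].
Quotient map π: X → X/∼ sends 1 ↦ [1=3], 2 ↦ [2], 3 ↦ [1=3].
For each subset V ⊆ X/∼, compute π^{-1}(V) ⊆ X and check whether π^{-1}(V) ∈ τ. V is open in τ_Q iff π^{-1}(V) ∈ τ.
  V = {}: π^{-1}(V) = ∅ ∈ τ ✓.
  V = {[1=3]}: π^{-1}(V) = {1, 3} ∈ τ ✓.
  V = {[2]}: π^{-1}(V) = {2} ∉ τ ✗.
  V = {[1=3], [2]}: π^{-1}(V) = {1, 2, 3} ∈ τ ✓.
Open sets in the quotient: τ_Q = {{}, {[1=3]}, {[1=3], [2]}} (3 elements).


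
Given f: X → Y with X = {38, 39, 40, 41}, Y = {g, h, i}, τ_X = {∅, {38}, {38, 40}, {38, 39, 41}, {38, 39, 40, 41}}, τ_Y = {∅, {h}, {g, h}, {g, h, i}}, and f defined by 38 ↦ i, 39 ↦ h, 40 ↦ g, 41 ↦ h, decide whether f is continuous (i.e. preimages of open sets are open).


f is NOT continuous.

Compute f^{-1}(U) for each U ∈ τ_Y:
  U = ∅: f^{-1}(U) = ∅ ∈ τ_X ✓.
  U = {h}: f^{-1}(U) = {39, 41} ∉ τ_X ✗.
  U = {g, h}: f^{-1}(U) = {39, 40, 41} ∉ τ_X ✗.
  U = {g, h, i}: f^{-1}(U) = {38, 39, 40, 41} ∈ τ_X ✓.
Found U = {h} with f^{-1}(U) = {39, 41} not in τ_X. Therefore f is NOT continuous.
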